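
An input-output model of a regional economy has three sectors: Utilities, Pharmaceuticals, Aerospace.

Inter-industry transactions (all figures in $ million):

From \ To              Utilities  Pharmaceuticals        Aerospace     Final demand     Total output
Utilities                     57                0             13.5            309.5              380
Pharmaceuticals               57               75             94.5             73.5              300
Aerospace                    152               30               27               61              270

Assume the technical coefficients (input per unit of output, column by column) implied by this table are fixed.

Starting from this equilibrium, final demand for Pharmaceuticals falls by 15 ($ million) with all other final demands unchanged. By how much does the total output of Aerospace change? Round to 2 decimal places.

Technical coefficients a_ij = z_ij / X_j:
  a_11 = 57/380 = 0.15, a_21 = 57/380 = 0.15, a_31 = 152/380 = 0.40
  a_12 = 0/300 = 0.00, a_22 = 75/300 = 0.25, a_32 = 30/300 = 0.10
  a_13 = 13.5/270 = 0.05, a_23 = 94.5/270 = 0.35, a_33 = 27/270 = 0.10
I − A =
  [   0.85     0.00    -0.05]
  [  -0.15     0.75    -0.35]
  [  -0.40    -0.10     0.90]
Cofactors of I−A, C_ij = (−1)^(i+j)·(minor ij) (rows/columns in the sector order above):
  C_11 = (0.75)(0.90) − (-0.35)(-0.10) = 0.6400
  C_12 = −[(-0.15)(0.90) − (-0.35)(-0.40)] = 0.2750
  C_13 = (-0.15)(-0.10) − (0.75)(-0.40) = 0.3150
  C_21 = −[(0.00)(0.90) − (-0.05)(-0.10)] = 0.0050
  C_22 = (0.85)(0.90) − (-0.05)(-0.40) = 0.7450
  C_23 = −[(0.85)(-0.10) − (0.00)(-0.40)] = 0.0850
  C_31 = (0.00)(-0.35) − (-0.05)(0.75) = 0.0375
  C_32 = −[(0.85)(-0.35) − (-0.05)(-0.15)] = 0.3050
  C_33 = (0.85)(0.75) − (0.00)(-0.15) = 0.6375
det(I−A) = Σ_j (I−A)_1j·C_1j = (0.85)(0.6400) + (0.00)(0.2750) + (-0.05)(0.3150) = 0.52825
adj(I−A) = Cᵀ =
  [ 0.6400   0.0050   0.0375]
  [ 0.2750   0.7450   0.3050]
  [ 0.3150   0.0850   0.6375]
(I − A)⁻¹ = adj(I−A) / det(I−A) ≈
  [   1.2115     0.0095     0.0710]
  [   0.5206     1.4103     0.5774]
  [   0.5963     0.1609     1.2068]
Δx = (I − A)⁻¹ Δd with Δd having -15 in the Pharmaceuticals component and 0 elsewhere.
So Δx_3 = L_32 · (-15), where L_32 = adj(I−A)_32 / det(I−A) = 0.0850 / 0.52825.
Δx_3 = 0.0850 × (-15) / 0.52825 = -1.275 / 0.52825 ≈ -2.41.

Δx_3 = -2.41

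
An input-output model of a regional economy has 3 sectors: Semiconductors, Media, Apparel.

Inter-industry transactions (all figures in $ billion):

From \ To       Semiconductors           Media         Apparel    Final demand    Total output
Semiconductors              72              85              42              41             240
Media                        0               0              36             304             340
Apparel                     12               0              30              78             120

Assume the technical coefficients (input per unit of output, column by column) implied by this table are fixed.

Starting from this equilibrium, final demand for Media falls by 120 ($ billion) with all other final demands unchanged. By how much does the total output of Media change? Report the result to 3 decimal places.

Technical coefficients a_ij = z_ij / X_j:
  a_SS = 72/240 = 0.30, a_MS = 0/240 = 0.00, a_AS = 12/240 = 0.05
  a_SM = 85/340 = 0.25, a_MM = 0/340 = 0.00, a_AM = 0/340 = 0.00
  a_SA = 42/120 = 0.35, a_MA = 36/120 = 0.30, a_AA = 30/120 = 0.25
I − A =
  [   0.70    -0.25    -0.35]
  [   0.00     1.00    -0.30]
  [  -0.05     0.00     0.75]
Cofactors of I−A, C_ij = (−1)^(i+j)·(minor ij) (rows/columns in the sector order above):
  C_11 = (1.00)(0.75) − (-0.30)(0.00) = 0.7500
  C_12 = −[(0.00)(0.75) − (-0.30)(-0.05)] = 0.0150
  C_13 = (0.00)(0.00) − (1.00)(-0.05) = 0.0500
  C_21 = −[(-0.25)(0.75) − (-0.35)(0.00)] = 0.1875
  C_22 = (0.70)(0.75) − (-0.35)(-0.05) = 0.5075
  C_23 = −[(0.70)(0.00) − (-0.25)(-0.05)] = 0.0125
  C_31 = (-0.25)(-0.30) − (-0.35)(1.00) = 0.4250
  C_32 = −[(0.70)(-0.30) − (-0.35)(0.00)] = 0.2100
  C_33 = (0.70)(1.00) − (-0.25)(0.00) = 0.7000
det(I−A) = Σ_j (I−A)_1j·C_1j = (0.70)(0.7500) + (-0.25)(0.0150) + (-0.35)(0.0500) = 0.50375
adj(I−A) = Cᵀ =
  [ 0.7500   0.1875   0.4250]
  [ 0.0150   0.5075   0.2100]
  [ 0.0500   0.0125   0.7000]
(I − A)⁻¹ = adj(I−A) / det(I−A) ≈
  [   1.4888     0.3722     0.8437]
  [   0.0298     1.0074     0.4169]
  [   0.0993     0.0248     1.3896]
Δx = (I − A)⁻¹ Δd with Δd having -120 in the Media component and 0 elsewhere.
So Δx_M = L_MM · (-120), where L_MM = adj(I−A)_MM / det(I−A) = 0.5075 / 0.50375.
Δx_M = 0.5075 × (-120) / 0.50375 = -60.90 / 0.50375 ≈ -120.893.

Δx_M = -120.893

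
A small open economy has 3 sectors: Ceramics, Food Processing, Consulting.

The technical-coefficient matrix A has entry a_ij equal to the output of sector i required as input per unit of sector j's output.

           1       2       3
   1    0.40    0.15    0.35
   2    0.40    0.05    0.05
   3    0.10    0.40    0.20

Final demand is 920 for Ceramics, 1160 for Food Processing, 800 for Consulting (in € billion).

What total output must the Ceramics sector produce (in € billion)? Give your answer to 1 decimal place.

x_1 = 4099.3

I − A =
  [   0.60    -0.15    -0.35]
  [  -0.40     0.95    -0.05]
  [  -0.10    -0.40     0.80]
Cofactors of I−A, C_ij = (−1)^(i+j)·(minor ij) (rows/columns in the sector order above):
  C_11 = (0.95)(0.80) − (-0.05)(-0.40) = 0.7400
  C_12 = −[(-0.40)(0.80) − (-0.05)(-0.10)] = 0.3250
  C_13 = (-0.40)(-0.40) − (0.95)(-0.10) = 0.2550
  C_21 = −[(-0.15)(0.80) − (-0.35)(-0.40)] = 0.2600
  C_22 = (0.60)(0.80) − (-0.35)(-0.10) = 0.4450
  C_23 = −[(0.60)(-0.40) − (-0.15)(-0.10)] = 0.2550
  C_31 = (-0.15)(-0.05) − (-0.35)(0.95) = 0.3400
  C_32 = −[(0.60)(-0.05) − (-0.35)(-0.40)] = 0.1700
  C_33 = (0.60)(0.95) − (-0.15)(-0.40) = 0.5100
det(I−A) = Σ_j (I−A)_1j·C_1j = (0.60)(0.7400) + (-0.15)(0.3250) + (-0.35)(0.2550) = 0.3060
adj(I−A) = Cᵀ =
  [ 0.7400   0.2600   0.3400]
  [ 0.3250   0.4450   0.1700]
  [ 0.2550   0.2550   0.5100]
(I − A)⁻¹ = adj(I−A) / det(I−A) ≈
  [   2.4183     0.8497     1.1111]
  [   1.0621     1.4542     0.5556]
  [   0.8333     0.8333     1.6667]
x = (I − A)⁻¹ d = adj(I−A)·d / det(I−A), with det(I−A) = 0.3060:
  x_1 = (0.7400·920 + 0.2600·1160 + 0.3400·800) / 0.3060 = 1254.40 / 0.3060 ≈ 4099.3
  x_2 = (0.3250·920 + 0.4450·1160 + 0.1700·800) / 0.3060 = 951.20 / 0.3060 ≈ 3108.5
  x_3 = (0.2550·920 + 0.2550·1160 + 0.5100·800) / 0.3060 = 938.40 / 0.3060 ≈ 3066.7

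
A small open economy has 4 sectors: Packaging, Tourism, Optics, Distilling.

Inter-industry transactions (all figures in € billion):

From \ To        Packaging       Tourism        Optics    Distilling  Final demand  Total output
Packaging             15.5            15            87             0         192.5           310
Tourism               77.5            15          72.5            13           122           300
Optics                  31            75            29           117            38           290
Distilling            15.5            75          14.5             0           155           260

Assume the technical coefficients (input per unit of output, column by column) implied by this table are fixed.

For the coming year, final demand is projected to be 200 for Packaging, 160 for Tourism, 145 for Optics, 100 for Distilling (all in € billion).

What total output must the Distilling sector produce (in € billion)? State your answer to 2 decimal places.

x_D = 237.33

Technical coefficients a_ij = z_ij / X_j:
  a_PP = 15.5/310 = 0.05, a_TP = 77.5/310 = 0.25, a_OP = 31/310 = 0.10, a_DP = 15.5/310 = 0.05
  a_PT = 15/300 = 0.05, a_TT = 15/300 = 0.05, a_OT = 75/300 = 0.25, a_DT = 75/300 = 0.25
  a_PO = 87/290 = 0.30, a_TO = 72.5/290 = 0.25, a_OO = 29/290 = 0.10, a_DO = 14.5/290 = 0.05
  a_PD = 0/260 = 0.00, a_TD = 13/260 = 0.05, a_OD = 117/260 = 0.45, a_DD = 0/260 = 0.00
I − A =
  [   0.95    -0.05    -0.30     0.00]
  [  -0.25     0.95    -0.25    -0.05]
  [  -0.10    -0.25     0.90    -0.45]
  [  -0.05    -0.25    -0.05     1.00]
Compute the cofactors C_ij = (−1)^(i+j)·(3×3 minor ij) of I−A; the adjugate is their transpose:
adj(I−A) = Cᵀ =
  [ 0.731125   0.152625   0.293875   0.139875]
  [ 0.252500   0.796875   0.315625   0.181875]
  [ 0.206375   0.350500   0.878000   0.412625]
  [ 0.110000   0.224375   0.137500   0.693125]
det(I−A) = Σ_j (I−A)_1j·C_1j = (0.95)(0.731125) + (-0.05)(0.252500) + (-0.30)(0.206375) + (0.00)(0.110000) = 0.62003125
(I − A)⁻¹ = adj(I−A) / det(I−A) ≈
  [   1.1792     0.2462     0.4740     0.2256]
  [   0.4072     1.2852     0.5090     0.2933]
  [   0.3328     0.5653     1.4161     0.6655]
  [   0.1774     0.3619     0.2218     1.1179]
x = (I − A)⁻¹ d = adj(I−A)·d / det(I−A), with det(I−A) = 0.62003125:
  x_P = (0.731125·200 + 0.152625·160 + 0.293875·145 + 0.139875·100) / 0.62003125 = 227.244375 / 0.62003125 ≈ 366.50
  x_T = (0.252500·200 + 0.796875·160 + 0.315625·145 + 0.181875·100) / 0.62003125 = 241.953125 / 0.62003125 ≈ 390.23
  x_O = (0.206375·200 + 0.350500·160 + 0.878000·145 + 0.412625·100) / 0.62003125 = 265.9275 / 0.62003125 ≈ 428.89
  x_D = (0.110000·200 + 0.224375·160 + 0.137500·145 + 0.693125·100) / 0.62003125 = 147.15 / 0.62003125 ≈ 237.33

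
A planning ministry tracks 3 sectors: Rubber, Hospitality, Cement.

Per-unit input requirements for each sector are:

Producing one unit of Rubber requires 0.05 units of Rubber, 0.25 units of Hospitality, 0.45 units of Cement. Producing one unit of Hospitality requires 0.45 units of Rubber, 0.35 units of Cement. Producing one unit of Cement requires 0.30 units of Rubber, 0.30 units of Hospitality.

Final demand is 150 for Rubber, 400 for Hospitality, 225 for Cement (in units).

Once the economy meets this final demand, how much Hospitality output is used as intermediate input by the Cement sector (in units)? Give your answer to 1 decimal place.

z_23 = 281.0

I − A =
  [   0.95    -0.45    -0.30]
  [  -0.25     1.00    -0.30]
  [  -0.45    -0.35     1.00]
Cofactors of I−A, C_ij = (−1)^(i+j)·(minor ij) (rows/columns in the sector order above):
  C_11 = (1.00)(1.00) − (-0.30)(-0.35) = 0.8950
  C_12 = −[(-0.25)(1.00) − (-0.30)(-0.45)] = 0.3850
  C_13 = (-0.25)(-0.35) − (1.00)(-0.45) = 0.5375
  C_21 = −[(-0.45)(1.00) − (-0.30)(-0.35)] = 0.5550
  C_22 = (0.95)(1.00) − (-0.30)(-0.45) = 0.8150
  C_23 = −[(0.95)(-0.35) − (-0.45)(-0.45)] = 0.5350
  C_31 = (-0.45)(-0.30) − (-0.30)(1.00) = 0.4350
  C_32 = −[(0.95)(-0.30) − (-0.30)(-0.25)] = 0.3600
  C_33 = (0.95)(1.00) − (-0.45)(-0.25) = 0.8375
det(I−A) = Σ_j (I−A)_1j·C_1j = (0.95)(0.8950) + (-0.45)(0.3850) + (-0.30)(0.5375) = 0.51575
adj(I−A) = Cᵀ =
  [ 0.8950   0.5550   0.4350]
  [ 0.3850   0.8150   0.3600]
  [ 0.5375   0.5350   0.8375]
(I − A)⁻¹ = adj(I−A) / det(I−A) ≈
  [   1.7353     1.0761     0.8434]
  [   0.7465     1.5802     0.6980]
  [   1.0422     1.0373     1.6238]
First solve x = (I − A)⁻¹ d = adj(I−A)·d / det(I−A); in particular x_3 = (0.5375·150 + 0.5350·400 + 0.8375·225) / 0.51575 = 483.0625 / 0.51575 ≈ 936.621.
Intermediate flow from 2 to 3: z_23 = a_23 · x_3 = 0.30 × 483.0625 / 0.51575 = 144.91875 / 0.51575 ≈ 281.0.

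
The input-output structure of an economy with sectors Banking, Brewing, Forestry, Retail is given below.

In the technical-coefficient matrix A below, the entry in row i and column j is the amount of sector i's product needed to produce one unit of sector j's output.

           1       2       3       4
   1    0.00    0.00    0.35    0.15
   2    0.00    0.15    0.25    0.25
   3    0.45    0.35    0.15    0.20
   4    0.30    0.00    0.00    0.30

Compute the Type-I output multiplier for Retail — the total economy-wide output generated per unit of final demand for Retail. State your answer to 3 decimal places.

m_4 = 4.206

I − A =
  [   1.00     0.00    -0.35    -0.15]
  [   0.00     0.85    -0.25    -0.25]
  [  -0.45    -0.35     0.85    -0.20]
  [  -0.30     0.00     0.00     0.70]
Compute the cofactors C_ij = (−1)^(i+j)·(3×3 minor ij) of I−A; the adjugate is their transpose:
adj(I−A) = Cᵀ =
  [ 0.444500   0.085750   0.208250   0.185375]
  [ 0.157500   0.425500   0.190000   0.240000]
  [ 0.345000   0.229250   0.556750   0.314875]
  [ 0.190500   0.036750   0.089250   0.501125]
det(I−A) = Σ_j (I−A)_1j·C_1j = (1.00)(0.444500) + (0.00)(0.157500) + (-0.35)(0.345000) + (-0.15)(0.190500) = 0.295175
(I − A)⁻¹ = adj(I−A) / det(I−A) ≈
  [   1.5059     0.2905     0.7055     0.6280]
  [   0.5336     1.4415     0.6437     0.8131]
  [   1.1688     0.7767     1.8862     1.0667]
  [   0.6454     0.1245     0.3024     1.6977]
The output multiplier for sector j is the column-j sum of the Leontief inverse (I − A)⁻¹ = adj(I−A) / det(I−A).
Column 4 of adj(I−A): (0.185375, 0.240000, 0.314875, 0.501125); det(I−A) = 0.295175.
m_4 = (0.185375 + 0.240000 + 0.314875 + 0.501125) / 0.295175 = 1.241375 / 0.295175 ≈ 4.206.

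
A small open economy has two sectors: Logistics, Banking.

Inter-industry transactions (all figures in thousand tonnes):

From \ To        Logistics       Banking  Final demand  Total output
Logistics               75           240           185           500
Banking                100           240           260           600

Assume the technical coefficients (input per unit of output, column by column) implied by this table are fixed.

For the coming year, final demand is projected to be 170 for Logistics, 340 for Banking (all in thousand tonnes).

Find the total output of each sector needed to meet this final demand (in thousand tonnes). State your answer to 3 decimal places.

Technical coefficients a_ij = z_ij / X_j:
  a_11 = 75/500 = 0.15, a_21 = 100/500 = 0.20
  a_12 = 240/600 = 0.40, a_22 = 240/600 = 0.40
I − A =
  [   0.85    -0.40]
  [  -0.20     0.60]
det(I−A) = (0.85)(0.60) − (-0.40)(-0.20) = 0.4300
adj(I−A) = [[0.60, 0.40], [0.20, 0.85]]
(I − A)⁻¹ = adj(I−A) / det(I−A) ≈
  [   1.3953     0.9302]
  [   0.4651     1.9767]
x = (I − A)⁻¹ d = adj(I−A)·d / det(I−A), with det(I−A) = 0.4300:
  x_1 = (0.60·170 + 0.40·340) / 0.4300 = 238.00 / 0.4300 ≈ 553.488
  x_2 = (0.20·170 + 0.85·340) / 0.4300 = 323.00 / 0.4300 ≈ 751.163

x_1 = 553.488, x_2 = 751.163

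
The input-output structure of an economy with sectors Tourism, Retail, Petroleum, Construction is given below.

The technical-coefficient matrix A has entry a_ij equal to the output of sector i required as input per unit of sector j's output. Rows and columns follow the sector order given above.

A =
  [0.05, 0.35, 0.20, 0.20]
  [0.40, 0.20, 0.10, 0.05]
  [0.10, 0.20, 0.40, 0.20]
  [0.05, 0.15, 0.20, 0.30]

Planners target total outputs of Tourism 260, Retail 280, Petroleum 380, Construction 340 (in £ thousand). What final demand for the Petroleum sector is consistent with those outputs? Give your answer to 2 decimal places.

d_P = 78.00

I − A =
  [   0.95    -0.35    -0.20    -0.20]
  [  -0.40     0.80    -0.10    -0.05]
  [  -0.10    -0.20     0.60    -0.20]
  [  -0.05    -0.15    -0.20     0.70]
d = (I − A) x:
  d_T = (+0.95)·260 + (-0.35)·280 + (-0.20)·380 + (-0.20)·340 = 5.00
  d_R = (-0.40)·260 + (+0.80)·280 + (-0.10)·380 + (-0.05)·340 = 65.00
  d_P = (-0.10)·260 + (-0.20)·280 + (+0.60)·380 + (-0.20)·340 = 78.00
  d_C = (-0.05)·260 + (-0.15)·280 + (-0.20)·380 + (+0.70)·340 = 107.00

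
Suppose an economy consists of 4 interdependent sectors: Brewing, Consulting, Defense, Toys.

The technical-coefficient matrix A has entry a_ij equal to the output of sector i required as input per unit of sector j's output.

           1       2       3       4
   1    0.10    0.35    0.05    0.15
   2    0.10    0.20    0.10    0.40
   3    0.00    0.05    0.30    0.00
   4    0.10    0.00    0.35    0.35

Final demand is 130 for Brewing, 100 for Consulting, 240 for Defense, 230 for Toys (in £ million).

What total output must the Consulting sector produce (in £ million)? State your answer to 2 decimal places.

x_2 = 550.63

I − A =
  [   0.90    -0.35    -0.05    -0.15]
  [  -0.10     0.80    -0.10    -0.40]
  [   0.00    -0.05     0.70     0.00]
  [  -0.10     0.00    -0.35     0.65]
Compute the cofactors C_ij = (−1)^(i+j)·(3×3 minor ij) of I−A; the adjugate is their transpose:
adj(I−A) = Cᵀ =
  [ 0.35375   0.16350   0.13975   0.18225]
  [ 0.07350   0.39900   0.19350   0.26250]
  [ 0.00525   0.02850   0.41925   0.01875]
  [ 0.05725   0.04050   0.24725   0.47475]
det(I−A) = Σ_j (I−A)_1j·C_1j = (0.90)(0.35375) + (-0.35)(0.07350) + (-0.05)(0.00525) + (-0.15)(0.05725) = 0.2838
(I − A)⁻¹ = adj(I−A) / det(I−A) ≈
  [   1.2465     0.5761     0.4924     0.6422]
  [   0.2590     1.4059     0.6818     0.9249]
  [   0.0185     0.1004     1.4773     0.0661]
  [   0.2017     0.1427     0.8712     1.6728]
x = (I − A)⁻¹ d = adj(I−A)·d / det(I−A), with det(I−A) = 0.2838:
  x_1 = (0.35375·130 + 0.16350·100 + 0.13975·240 + 0.18225·230) / 0.2838 = 137.795 / 0.2838 ≈ 485.54
  x_2 = (0.07350·130 + 0.39900·100 + 0.19350·240 + 0.26250·230) / 0.2838 = 156.27 / 0.2838 ≈ 550.63
  x_3 = (0.00525·130 + 0.02850·100 + 0.41925·240 + 0.01875·230) / 0.2838 = 108.465 / 0.2838 ≈ 382.19
  x_4 = (0.05725·130 + 0.04050·100 + 0.24725·240 + 0.47475·230) / 0.2838 = 180.025 / 0.2838 ≈ 634.34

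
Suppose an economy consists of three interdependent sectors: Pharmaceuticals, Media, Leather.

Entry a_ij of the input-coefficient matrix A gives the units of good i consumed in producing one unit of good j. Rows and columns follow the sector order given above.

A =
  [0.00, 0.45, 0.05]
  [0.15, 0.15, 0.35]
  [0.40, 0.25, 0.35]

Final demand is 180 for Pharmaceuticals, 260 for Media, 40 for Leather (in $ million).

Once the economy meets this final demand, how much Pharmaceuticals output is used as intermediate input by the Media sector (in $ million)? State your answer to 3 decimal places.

I − A =
  [   1.00    -0.45    -0.05]
  [  -0.15     0.85    -0.35]
  [  -0.40    -0.25     0.65]
Cofactors of I−A, C_ij = (−1)^(i+j)·(minor ij) (rows/columns in the sector order above):
  C_11 = (0.85)(0.65) − (-0.35)(-0.25) = 0.4650
  C_12 = −[(-0.15)(0.65) − (-0.35)(-0.40)] = 0.2375
  C_13 = (-0.15)(-0.25) − (0.85)(-0.40) = 0.3775
  C_21 = −[(-0.45)(0.65) − (-0.05)(-0.25)] = 0.3050
  C_22 = (1.00)(0.65) − (-0.05)(-0.40) = 0.6300
  C_23 = −[(1.00)(-0.25) − (-0.45)(-0.40)] = 0.4300
  C_31 = (-0.45)(-0.35) − (-0.05)(0.85) = 0.2000
  C_32 = −[(1.00)(-0.35) − (-0.05)(-0.15)] = 0.3575
  C_33 = (1.00)(0.85) − (-0.45)(-0.15) = 0.7825
det(I−A) = Σ_j (I−A)_1j·C_1j = (1.00)(0.4650) + (-0.45)(0.2375) + (-0.05)(0.3775) = 0.33925
adj(I−A) = Cᵀ =
  [ 0.4650   0.3050   0.2000]
  [ 0.2375   0.6300   0.3575]
  [ 0.3775   0.4300   0.7825]
(I − A)⁻¹ = adj(I−A) / det(I−A) ≈
  [   1.3707     0.8990     0.5895]
  [   0.7001     1.8570     1.0538]
  [   1.1127     1.2675     2.3066]
First solve x = (I − A)⁻¹ d = adj(I−A)·d / det(I−A); in particular x_2 = (0.2375·180 + 0.6300·260 + 0.3575·40) / 0.33925 = 220.85 / 0.33925 ≈ 650.99484.
Intermediate flow from 1 to 2: z_12 = a_12 · x_2 = 0.45 × 220.85 / 0.33925 = 99.3825 / 0.33925 ≈ 292.948.

z_12 = 292.948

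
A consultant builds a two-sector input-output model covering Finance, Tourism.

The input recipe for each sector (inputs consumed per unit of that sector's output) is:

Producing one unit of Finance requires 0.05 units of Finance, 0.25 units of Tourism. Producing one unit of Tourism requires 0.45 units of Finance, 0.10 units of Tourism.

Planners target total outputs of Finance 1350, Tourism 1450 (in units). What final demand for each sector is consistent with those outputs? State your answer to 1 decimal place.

d_1 = 630.0, d_2 = 967.5

I − A =
  [   0.95    -0.45]
  [  -0.25     0.90]
d = (I − A) x:
  d_1 = (+0.95)·1350 + (-0.45)·1450 = 630.0
  d_2 = (-0.25)·1350 + (+0.90)·1450 = 967.5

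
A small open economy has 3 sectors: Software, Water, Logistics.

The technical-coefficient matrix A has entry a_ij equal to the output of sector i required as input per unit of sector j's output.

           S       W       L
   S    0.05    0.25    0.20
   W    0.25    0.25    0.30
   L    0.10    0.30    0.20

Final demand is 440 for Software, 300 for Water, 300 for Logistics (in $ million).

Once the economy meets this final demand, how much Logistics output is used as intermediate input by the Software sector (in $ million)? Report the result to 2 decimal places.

z_LS = 93.17

I − A =
  [   0.95    -0.25    -0.20]
  [  -0.25     0.75    -0.30]
  [  -0.10    -0.30     0.80]
Cofactors of I−A, C_ij = (−1)^(i+j)·(minor ij) (rows/columns in the sector order above):
  C_11 = (0.75)(0.80) − (-0.30)(-0.30) = 0.5100
  C_12 = −[(-0.25)(0.80) − (-0.30)(-0.10)] = 0.2300
  C_13 = (-0.25)(-0.30) − (0.75)(-0.10) = 0.1500
  C_21 = −[(-0.25)(0.80) − (-0.20)(-0.30)] = 0.2600
  C_22 = (0.95)(0.80) − (-0.20)(-0.10) = 0.7400
  C_23 = −[(0.95)(-0.30) − (-0.25)(-0.10)] = 0.3100
  C_31 = (-0.25)(-0.30) − (-0.20)(0.75) = 0.2250
  C_32 = −[(0.95)(-0.30) − (-0.20)(-0.25)] = 0.3350
  C_33 = (0.95)(0.75) − (-0.25)(-0.25) = 0.6500
det(I−A) = Σ_j (I−A)_1j·C_1j = (0.95)(0.5100) + (-0.25)(0.2300) + (-0.20)(0.1500) = 0.3970
adj(I−A) = Cᵀ =
  [ 0.5100   0.2600   0.2250]
  [ 0.2300   0.7400   0.3350]
  [ 0.1500   0.3100   0.6500]
(I − A)⁻¹ = adj(I−A) / det(I−A) ≈
  [   1.2846     0.6549     0.5668]
  [   0.5793     1.8640     0.8438]
  [   0.3778     0.7809     1.6373]
First solve x = (I − A)⁻¹ d = adj(I−A)·d / det(I−A); in particular x_S = (0.5100·440 + 0.2600·300 + 0.2250·300) / 0.3970 = 369.90 / 0.3970 ≈ 931.7380.
Intermediate flow from L to S: z_LS = a_LS · x_S = 0.10 × 369.90 / 0.3970 = 36.99 / 0.3970 ≈ 93.17.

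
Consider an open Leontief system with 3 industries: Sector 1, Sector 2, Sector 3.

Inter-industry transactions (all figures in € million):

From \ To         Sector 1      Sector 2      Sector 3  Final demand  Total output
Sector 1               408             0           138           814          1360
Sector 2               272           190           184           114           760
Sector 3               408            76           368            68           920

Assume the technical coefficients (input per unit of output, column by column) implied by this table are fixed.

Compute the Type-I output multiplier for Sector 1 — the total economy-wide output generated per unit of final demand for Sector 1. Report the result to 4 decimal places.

Technical coefficients a_ij = z_ij / X_j:
  a_11 = 408/1360 = 0.30, a_21 = 272/1360 = 0.20, a_31 = 408/1360 = 0.30
  a_12 = 0/760 = 0.00, a_22 = 190/760 = 0.25, a_32 = 76/760 = 0.10
  a_13 = 138/920 = 0.15, a_23 = 184/920 = 0.20, a_33 = 368/920 = 0.40
I − A =
  [   0.70     0.00    -0.15]
  [  -0.20     0.75    -0.20]
  [  -0.30    -0.10     0.60]
Cofactors of I−A, C_ij = (−1)^(i+j)·(minor ij) (rows/columns in the sector order above):
  C_11 = (0.75)(0.60) − (-0.20)(-0.10) = 0.4300
  C_12 = −[(-0.20)(0.60) − (-0.20)(-0.30)] = 0.1800
  C_13 = (-0.20)(-0.10) − (0.75)(-0.30) = 0.2450
  C_21 = −[(0.00)(0.60) − (-0.15)(-0.10)] = 0.0150
  C_22 = (0.70)(0.60) − (-0.15)(-0.30) = 0.3750
  C_23 = −[(0.70)(-0.10) − (0.00)(-0.30)] = 0.0700
  C_31 = (0.00)(-0.20) − (-0.15)(0.75) = 0.1125
  C_32 = −[(0.70)(-0.20) − (-0.15)(-0.20)] = 0.1700
  C_33 = (0.70)(0.75) − (0.00)(-0.20) = 0.5250
det(I−A) = Σ_j (I−A)_1j·C_1j = (0.70)(0.4300) + (0.00)(0.1800) + (-0.15)(0.2450) = 0.26425
adj(I−A) = Cᵀ =
  [ 0.4300   0.0150   0.1125]
  [ 0.1800   0.3750   0.1700]
  [ 0.2450   0.0700   0.5250]
(I − A)⁻¹ = adj(I−A) / det(I−A) ≈
  [   1.62725     0.05676     0.42573]
  [   0.68117     1.41911     0.64333]
  [   0.92715     0.26490     1.98675]
The output multiplier for sector j is the column-j sum of the Leontief inverse (I − A)⁻¹ = adj(I−A) / det(I−A).
Column 1 of adj(I−A): (0.4300, 0.1800, 0.2450); det(I−A) = 0.26425.
m_1 = (0.4300 + 0.1800 + 0.2450) / 0.26425 = 0.855 / 0.26425 ≈ 3.2356.

m_1 = 3.2356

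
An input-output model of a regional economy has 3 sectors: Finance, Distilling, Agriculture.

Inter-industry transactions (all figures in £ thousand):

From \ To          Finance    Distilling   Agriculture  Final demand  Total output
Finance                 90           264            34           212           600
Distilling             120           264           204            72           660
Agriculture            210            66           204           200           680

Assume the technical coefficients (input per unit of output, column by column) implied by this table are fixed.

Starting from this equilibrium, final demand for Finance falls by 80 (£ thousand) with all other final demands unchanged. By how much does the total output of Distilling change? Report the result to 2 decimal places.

Δx_2 = -88.29

Technical coefficients a_ij = z_ij / X_j:
  a_11 = 90/600 = 0.15, a_21 = 120/600 = 0.20, a_31 = 210/600 = 0.35
  a_12 = 264/660 = 0.40, a_22 = 264/660 = 0.40, a_32 = 66/660 = 0.10
  a_13 = 34/680 = 0.05, a_23 = 204/680 = 0.30, a_33 = 204/680 = 0.30
I − A =
  [   0.85    -0.40    -0.05]
  [  -0.20     0.60    -0.30]
  [  -0.35    -0.10     0.70]
Cofactors of I−A, C_ij = (−1)^(i+j)·(minor ij) (rows/columns in the sector order above):
  C_11 = (0.60)(0.70) − (-0.30)(-0.10) = 0.3900
  C_12 = −[(-0.20)(0.70) − (-0.30)(-0.35)] = 0.2450
  C_13 = (-0.20)(-0.10) − (0.60)(-0.35) = 0.2300
  C_21 = −[(-0.40)(0.70) − (-0.05)(-0.10)] = 0.2850
  C_22 = (0.85)(0.70) − (-0.05)(-0.35) = 0.5775
  C_23 = −[(0.85)(-0.10) − (-0.40)(-0.35)] = 0.2250
  C_31 = (-0.40)(-0.30) − (-0.05)(0.60) = 0.1500
  C_32 = −[(0.85)(-0.30) − (-0.05)(-0.20)] = 0.2650
  C_33 = (0.85)(0.60) − (-0.40)(-0.20) = 0.4300
det(I−A) = Σ_j (I−A)_1j·C_1j = (0.85)(0.3900) + (-0.40)(0.2450) + (-0.05)(0.2300) = 0.2220
adj(I−A) = Cᵀ =
  [ 0.3900   0.2850   0.1500]
  [ 0.2450   0.5775   0.2650]
  [ 0.2300   0.2250   0.4300]
(I − A)⁻¹ = adj(I−A) / det(I−A) ≈
  [   1.7568     1.2838     0.6757]
  [   1.1036     2.6014     1.1937]
  [   1.0360     1.0135     1.9369]
Δx = (I − A)⁻¹ Δd with Δd having -80 in the Finance component and 0 elsewhere.
So Δx_2 = L_21 · (-80), where L_21 = adj(I−A)_21 / det(I−A) = 0.2450 / 0.2220.
Δx_2 = 0.2450 × (-80) / 0.2220 = -19.60 / 0.2220 ≈ -88.29.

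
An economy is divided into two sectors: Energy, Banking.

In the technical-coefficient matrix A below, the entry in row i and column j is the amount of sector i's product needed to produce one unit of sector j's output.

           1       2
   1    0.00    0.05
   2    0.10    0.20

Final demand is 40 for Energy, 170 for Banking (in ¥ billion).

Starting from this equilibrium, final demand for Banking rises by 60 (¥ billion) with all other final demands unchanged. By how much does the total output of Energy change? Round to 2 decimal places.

Δx_1 = 3.77

I − A =
  [   1.00    -0.05]
  [  -0.10     0.80]
det(I−A) = (1.00)(0.80) − (-0.05)(-0.10) = 0.7950
adj(I−A) = [[0.80, 0.05], [0.10, 1.00]]
(I − A)⁻¹ = adj(I−A) / det(I−A) ≈
  [   1.0063     0.0629]
  [   0.1258     1.2579]
Δx = (I − A)⁻¹ Δd with Δd having +60 in the Banking component and 0 elsewhere.
So Δx_1 = L_12 · (+60), where L_12 = adj(I−A)_12 / det(I−A) = 0.05 / 0.7950.
Δx_1 = 0.05 × (+60) / 0.7950 = 3.00 / 0.7950 ≈ 3.77.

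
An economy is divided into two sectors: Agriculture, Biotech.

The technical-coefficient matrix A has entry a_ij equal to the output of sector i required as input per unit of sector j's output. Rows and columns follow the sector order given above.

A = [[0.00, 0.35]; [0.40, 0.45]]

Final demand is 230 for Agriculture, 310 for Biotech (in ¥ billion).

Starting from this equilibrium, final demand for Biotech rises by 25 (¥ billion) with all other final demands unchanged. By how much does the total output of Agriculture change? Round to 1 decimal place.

Δx_1 = 21.3

I − A =
  [   1.00    -0.35]
  [  -0.40     0.55]
det(I−A) = (1.00)(0.55) − (-0.35)(-0.40) = 0.4100
adj(I−A) = [[0.55, 0.35], [0.40, 1.00]]
(I − A)⁻¹ = adj(I−A) / det(I−A) ≈
  [   1.3415     0.8537]
  [   0.9756     2.4390]
Δx = (I − A)⁻¹ Δd with Δd having +25 in the Biotech component and 0 elsewhere.
So Δx_1 = L_12 · (+25), where L_12 = adj(I−A)_12 / det(I−A) = 0.35 / 0.4100.
Δx_1 = 0.35 × (+25) / 0.4100 = 8.75 / 0.4100 ≈ 21.3.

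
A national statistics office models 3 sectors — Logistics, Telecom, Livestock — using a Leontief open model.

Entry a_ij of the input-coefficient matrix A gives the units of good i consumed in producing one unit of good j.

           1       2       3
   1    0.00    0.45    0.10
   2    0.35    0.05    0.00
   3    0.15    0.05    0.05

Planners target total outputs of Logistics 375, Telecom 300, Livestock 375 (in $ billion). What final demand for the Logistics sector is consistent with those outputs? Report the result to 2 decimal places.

I − A =
  [   1.00    -0.45    -0.10]
  [  -0.35     0.95     0.00]
  [  -0.15    -0.05     0.95]
d = (I − A) x:
  d_1 = (+1.00)·375 + (-0.45)·300 + (-0.10)·375 = 202.50
  d_2 = (-0.35)·375 + (+0.95)·300 + (+0.00)·375 = 153.75
  d_3 = (-0.15)·375 + (-0.05)·300 + (+0.95)·375 = 285.00

d_1 = 202.50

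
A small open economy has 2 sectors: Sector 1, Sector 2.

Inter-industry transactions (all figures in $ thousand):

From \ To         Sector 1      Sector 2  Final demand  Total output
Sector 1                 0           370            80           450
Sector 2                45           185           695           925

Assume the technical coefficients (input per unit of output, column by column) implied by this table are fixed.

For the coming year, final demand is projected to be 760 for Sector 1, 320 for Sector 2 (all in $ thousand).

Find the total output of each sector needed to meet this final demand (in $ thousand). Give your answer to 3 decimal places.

x_1 = 968.421, x_2 = 521.053

Technical coefficients a_ij = z_ij / X_j:
  a_11 = 0/450 = 0.00, a_21 = 45/450 = 0.10
  a_12 = 370/925 = 0.40, a_22 = 185/925 = 0.20
I − A =
  [   1.00    -0.40]
  [  -0.10     0.80]
det(I−A) = (1.00)(0.80) − (-0.40)(-0.10) = 0.7600
adj(I−A) = [[0.80, 0.40], [0.10, 1.00]]
(I − A)⁻¹ = adj(I−A) / det(I−A) ≈
  [   1.0526     0.5263]
  [   0.1316     1.3158]
x = (I − A)⁻¹ d = adj(I−A)·d / det(I−A), with det(I−A) = 0.7600:
  x_1 = (0.80·760 + 0.40·320) / 0.7600 = 736.00 / 0.7600 ≈ 968.421
  x_2 = (0.10·760 + 1.00·320) / 0.7600 = 396.00 / 0.7600 ≈ 521.053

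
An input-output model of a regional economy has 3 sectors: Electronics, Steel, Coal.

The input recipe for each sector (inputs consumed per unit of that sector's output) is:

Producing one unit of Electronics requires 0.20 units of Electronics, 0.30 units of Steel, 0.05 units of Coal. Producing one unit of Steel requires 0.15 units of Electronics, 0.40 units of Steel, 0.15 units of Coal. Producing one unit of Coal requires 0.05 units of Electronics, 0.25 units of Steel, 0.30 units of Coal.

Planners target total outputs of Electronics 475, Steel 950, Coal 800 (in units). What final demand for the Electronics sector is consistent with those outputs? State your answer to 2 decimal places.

d_E = 197.50

I − A =
  [   0.80    -0.15    -0.05]
  [  -0.30     0.60    -0.25]
  [  -0.05    -0.15     0.70]
d = (I − A) x:
  d_E = (+0.80)·475 + (-0.15)·950 + (-0.05)·800 = 197.50
  d_S = (-0.30)·475 + (+0.60)·950 + (-0.25)·800 = 227.50
  d_C = (-0.05)·475 + (-0.15)·950 + (+0.70)·800 = 393.75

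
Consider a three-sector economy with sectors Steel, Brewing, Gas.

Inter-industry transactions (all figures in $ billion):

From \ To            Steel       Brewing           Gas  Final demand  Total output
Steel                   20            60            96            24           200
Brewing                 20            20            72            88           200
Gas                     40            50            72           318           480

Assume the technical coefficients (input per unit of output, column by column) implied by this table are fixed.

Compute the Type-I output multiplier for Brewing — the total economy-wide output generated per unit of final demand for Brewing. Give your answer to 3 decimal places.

Technical coefficients a_ij = z_ij / X_j:
  a_11 = 20/200 = 0.10, a_21 = 20/200 = 0.10, a_31 = 40/200 = 0.20
  a_12 = 60/200 = 0.30, a_22 = 20/200 = 0.10, a_32 = 50/200 = 0.25
  a_13 = 96/480 = 0.20, a_23 = 72/480 = 0.15, a_33 = 72/480 = 0.15
I − A =
  [   0.90    -0.30    -0.20]
  [  -0.10     0.90    -0.15]
  [  -0.20    -0.25     0.85]
Cofactors of I−A, C_ij = (−1)^(i+j)·(minor ij) (rows/columns in the sector order above):
  C_11 = (0.90)(0.85) − (-0.15)(-0.25) = 0.7275
  C_12 = −[(-0.10)(0.85) − (-0.15)(-0.20)] = 0.1150
  C_13 = (-0.10)(-0.25) − (0.90)(-0.20) = 0.2050
  C_21 = −[(-0.30)(0.85) − (-0.20)(-0.25)] = 0.3050
  C_22 = (0.90)(0.85) − (-0.20)(-0.20) = 0.7250
  C_23 = −[(0.90)(-0.25) − (-0.30)(-0.20)] = 0.2850
  C_31 = (-0.30)(-0.15) − (-0.20)(0.90) = 0.2250
  C_32 = −[(0.90)(-0.15) − (-0.20)(-0.10)] = 0.1550
  C_33 = (0.90)(0.90) − (-0.30)(-0.10) = 0.7800
det(I−A) = Σ_j (I−A)_1j·C_1j = (0.90)(0.7275) + (-0.30)(0.1150) + (-0.20)(0.2050) = 0.57925
adj(I−A) = Cᵀ =
  [ 0.7275   0.3050   0.2250]
  [ 0.1150   0.7250   0.1550]
  [ 0.2050   0.2850   0.7800]
(I − A)⁻¹ = adj(I−A) / det(I−A) ≈
  [   1.2559     0.5265     0.3884]
  [   0.1985     1.2516     0.2676]
  [   0.3539     0.4920     1.3466]
The output multiplier for sector j is the column-j sum of the Leontief inverse (I − A)⁻¹ = adj(I−A) / det(I−A).
Column 2 of adj(I−A): (0.3050, 0.7250, 0.2850); det(I−A) = 0.57925.
m_2 = (0.3050 + 0.7250 + 0.2850) / 0.57925 = 1.315 / 0.57925 ≈ 2.270.

m_2 = 2.270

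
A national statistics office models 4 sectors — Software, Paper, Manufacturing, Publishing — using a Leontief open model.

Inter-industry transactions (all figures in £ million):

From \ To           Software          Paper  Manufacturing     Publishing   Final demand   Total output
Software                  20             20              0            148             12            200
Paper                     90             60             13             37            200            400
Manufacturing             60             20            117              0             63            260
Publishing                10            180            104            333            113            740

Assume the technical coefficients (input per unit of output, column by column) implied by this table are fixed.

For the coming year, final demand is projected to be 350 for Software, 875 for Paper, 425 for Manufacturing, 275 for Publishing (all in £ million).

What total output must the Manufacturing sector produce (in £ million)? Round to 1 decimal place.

Technical coefficients a_ij = z_ij / X_j:
  a_11 = 20/200 = 0.10, a_21 = 90/200 = 0.45, a_31 = 60/200 = 0.30, a_41 = 10/200 = 0.05
  a_12 = 20/400 = 0.05, a_22 = 60/400 = 0.15, a_32 = 20/400 = 0.05, a_42 = 180/400 = 0.45
  a_13 = 0/260 = 0.00, a_23 = 13/260 = 0.05, a_33 = 117/260 = 0.45, a_43 = 104/260 = 0.40
  a_14 = 148/740 = 0.20, a_24 = 37/740 = 0.05, a_34 = 0/740 = 0.00, a_44 = 333/740 = 0.45
I − A =
  [   0.90    -0.05     0.00    -0.20]
  [  -0.45     0.85    -0.05    -0.05]
  [  -0.30    -0.05     0.55     0.00]
  [  -0.05    -0.45    -0.40     0.55]
Compute the cofactors C_ij = (−1)^(i+j)·(3×3 minor ij) of I−A; the adjugate is their transpose:
adj(I−A) = Cᵀ =
  [ 0.242375   0.068625   0.074875   0.094375]
  [ 0.151750   0.242750   0.078250   0.077250]
  [ 0.146000   0.059500   0.339000   0.058500]
  [ 0.252375   0.248125   0.317375   0.405375]
det(I−A) = Σ_j (I−A)_1j·C_1j = (0.90)(0.242375) + (-0.05)(0.151750) + (0.00)(0.146000) + (-0.20)(0.252375) = 0.160075
(I − A)⁻¹ = adj(I−A) / det(I−A) ≈
  [   1.5141     0.4287     0.4677     0.5896]
  [   0.9480     1.5165     0.4888     0.4826]
  [   0.9121     0.3717     2.1178     0.3655]
  [   1.5766     1.5501     1.9827     2.5324]
x = (I − A)⁻¹ d = adj(I−A)·d / det(I−A), with det(I−A) = 0.160075:
  x_1 = (0.242375·350 + 0.068625·875 + 0.074875·425 + 0.094375·275) / 0.160075 = 202.653125 / 0.160075 ≈ 1266.0
  x_2 = (0.151750·350 + 0.242750·875 + 0.078250·425 + 0.077250·275) / 0.160075 = 320.01875 / 0.160075 ≈ 1999.2
  x_3 = (0.146000·350 + 0.059500·875 + 0.339000·425 + 0.058500·275) / 0.160075 = 263.325 / 0.160075 ≈ 1645.0
  x_4 = (0.252375·350 + 0.248125·875 + 0.317375·425 + 0.405375·275) / 0.160075 = 551.803125 / 0.160075 ≈ 3447.2

x_3 = 1645.0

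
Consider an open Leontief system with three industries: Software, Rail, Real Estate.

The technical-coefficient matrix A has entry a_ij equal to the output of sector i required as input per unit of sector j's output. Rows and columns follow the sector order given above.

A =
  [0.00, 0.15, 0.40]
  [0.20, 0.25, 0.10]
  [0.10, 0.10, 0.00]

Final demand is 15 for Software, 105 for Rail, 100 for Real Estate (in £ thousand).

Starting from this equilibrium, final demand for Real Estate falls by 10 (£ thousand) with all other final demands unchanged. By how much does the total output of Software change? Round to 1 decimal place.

Δx_1 = -4.7

I − A =
  [   1.00    -0.15    -0.40]
  [  -0.20     0.75    -0.10]
  [  -0.10    -0.10     1.00]
Cofactors of I−A, C_ij = (−1)^(i+j)·(minor ij) (rows/columns in the sector order above):
  C_11 = (0.75)(1.00) − (-0.10)(-0.10) = 0.7400
  C_12 = −[(-0.20)(1.00) − (-0.10)(-0.10)] = 0.2100
  C_13 = (-0.20)(-0.10) − (0.75)(-0.10) = 0.0950
  C_21 = −[(-0.15)(1.00) − (-0.40)(-0.10)] = 0.1900
  C_22 = (1.00)(1.00) − (-0.40)(-0.10) = 0.9600
  C_23 = −[(1.00)(-0.10) − (-0.15)(-0.10)] = 0.1150
  C_31 = (-0.15)(-0.10) − (-0.40)(0.75) = 0.3150
  C_32 = −[(1.00)(-0.10) − (-0.40)(-0.20)] = 0.1800
  C_33 = (1.00)(0.75) − (-0.15)(-0.20) = 0.7200
det(I−A) = Σ_j (I−A)_1j·C_1j = (1.00)(0.7400) + (-0.15)(0.2100) + (-0.40)(0.0950) = 0.6705
adj(I−A) = Cᵀ =
  [ 0.7400   0.1900   0.3150]
  [ 0.2100   0.9600   0.1800]
  [ 0.0950   0.1150   0.7200]
(I − A)⁻¹ = adj(I−A) / det(I−A) ≈
  [   1.1037     0.2834     0.4698]
  [   0.3132     1.4318     0.2685]
  [   0.1417     0.1715     1.0738]
Δx = (I − A)⁻¹ Δd with Δd having -10 in the Real Estate component and 0 elsewhere.
So Δx_1 = L_13 · (-10), where L_13 = adj(I−A)_13 / det(I−A) = 0.3150 / 0.6705.
Δx_1 = 0.3150 × (-10) / 0.6705 = -3.15 / 0.6705 ≈ -4.7.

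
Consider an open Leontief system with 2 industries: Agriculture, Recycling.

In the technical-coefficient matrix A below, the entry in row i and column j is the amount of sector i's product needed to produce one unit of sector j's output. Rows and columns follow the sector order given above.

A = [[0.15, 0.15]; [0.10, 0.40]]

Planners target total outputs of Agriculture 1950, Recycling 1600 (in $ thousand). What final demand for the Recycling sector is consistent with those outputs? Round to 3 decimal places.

d_2 = 765.000

I − A =
  [   0.85    -0.15]
  [  -0.10     0.60]
d = (I − A) x:
  d_1 = (+0.85)·1950 + (-0.15)·1600 = 1417.500
  d_2 = (-0.10)·1950 + (+0.60)·1600 = 765.000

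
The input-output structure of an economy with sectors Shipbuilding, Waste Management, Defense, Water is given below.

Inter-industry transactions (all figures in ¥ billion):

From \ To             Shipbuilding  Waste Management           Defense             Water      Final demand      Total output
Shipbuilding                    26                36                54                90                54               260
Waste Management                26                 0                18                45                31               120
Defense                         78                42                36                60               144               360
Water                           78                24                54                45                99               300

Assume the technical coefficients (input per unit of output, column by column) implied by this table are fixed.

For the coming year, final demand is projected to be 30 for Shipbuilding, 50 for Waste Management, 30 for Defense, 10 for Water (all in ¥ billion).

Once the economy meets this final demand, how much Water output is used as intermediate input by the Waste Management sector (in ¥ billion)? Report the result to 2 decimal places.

z_42 = 16.20

Technical coefficients a_ij = z_ij / X_j:
  a_11 = 26/260 = 0.10, a_21 = 26/260 = 0.10, a_31 = 78/260 = 0.30, a_41 = 78/260 = 0.30
  a_12 = 36/120 = 0.30, a_22 = 0/120 = 0.00, a_32 = 42/120 = 0.35, a_42 = 24/120 = 0.20
  a_13 = 54/360 = 0.15, a_23 = 18/360 = 0.05, a_33 = 36/360 = 0.10, a_43 = 54/360 = 0.15
  a_14 = 90/300 = 0.30, a_24 = 45/300 = 0.15, a_34 = 60/300 = 0.20, a_44 = 45/300 = 0.15
I − A =
  [   0.90    -0.30    -0.15    -0.30]
  [  -0.10     1.00    -0.05    -0.15]
  [  -0.30    -0.35     0.90    -0.20]
  [  -0.30    -0.20    -0.15     0.85]
Compute the cofactors C_ij = (−1)^(i+j)·(3×3 minor ij) of I−A; the adjugate is their transpose:
adj(I−A) = Cᵀ =
  [ 0.683250   0.340875   0.190500   0.346125]
  [ 0.136500   0.519750   0.078000   0.158250]
  [ 0.355500   0.384750   0.603000   0.335250]
  [ 0.336000   0.310500   0.192000   0.712500]
det(I−A) = Σ_j (I−A)_1j·C_1j = (0.90)(0.683250) + (-0.30)(0.136500) + (-0.15)(0.355500) + (-0.30)(0.336000) = 0.41985
(I − A)⁻¹ = adj(I−A) / det(I−A) ≈
  [   1.6274     0.8119     0.4537     0.8244]
  [   0.3251     1.2379     0.1858     0.3769]
  [   0.8467     0.9164     1.4362     0.7985]
  [   0.8003     0.7395     0.4573     1.6970]
First solve x = (I − A)⁻¹ d = adj(I−A)·d / det(I−A); in particular x_2 = (0.136500·30 + 0.519750·50 + 0.078000·30 + 0.158250·10) / 0.41985 = 34.005 / 0.41985 ≈ 80.9932.
Intermediate flow from 4 to 2: z_42 = a_42 · x_2 = 0.20 × 34.005 / 0.41985 = 6.801 / 0.41985 ≈ 16.20.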